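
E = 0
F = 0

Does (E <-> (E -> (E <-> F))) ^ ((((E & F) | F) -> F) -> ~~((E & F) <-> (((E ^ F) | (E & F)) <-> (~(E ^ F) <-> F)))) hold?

E <-> F = 0 <-> 0 = 1
E -> (E <-> F) = 0 -> 1 = 1
E <-> (E -> (E <-> F)) = 0 <-> 1 = 0
E & F = 0 & 0 = 0
(E & F) | F = 0 | 0 = 0
((E & F) | F) -> F = 0 -> 0 = 1
E & F = 0 & 0 = 0
E ^ F = 0 ^ 0 = 0
E & F = 0 & 0 = 0
(E ^ F) | (E & F) = 0 | 0 = 0
E ^ F = 0 ^ 0 = 0
~(E ^ F) = ~0 = 1
~(E ^ F) <-> F = 1 <-> 0 = 0
((E ^ F) | (E & F)) <-> (~(E ^ F) <-> F) = 0 <-> 0 = 1
(E & F) <-> (((E ^ F) | (E & F)) <-> (~(E ^ F) <-> F)) = 0 <-> 1 = 0
~((E & F) <-> (((E ^ F) | (E & F)) <-> (~(E ^ F) <-> F))) = ~0 = 1
~~((E & F) <-> (((E ^ F) | (E & F)) <-> (~(E ^ F) <-> F))) = ~1 = 0
(((E & F) | F) -> F) -> ~~((E & F) <-> (((E ^ F) | (E & F)) <-> (~(E ^ F) <-> F))) = 1 -> 0 = 0
(E <-> (E -> (E <-> F))) ^ ((((E & F) | F) -> F) -> ~~((E & F) <-> (((E ^ F) | (E & F)) <-> (~(E ^ F) <-> F)))) = 0 ^ 0 = 0

0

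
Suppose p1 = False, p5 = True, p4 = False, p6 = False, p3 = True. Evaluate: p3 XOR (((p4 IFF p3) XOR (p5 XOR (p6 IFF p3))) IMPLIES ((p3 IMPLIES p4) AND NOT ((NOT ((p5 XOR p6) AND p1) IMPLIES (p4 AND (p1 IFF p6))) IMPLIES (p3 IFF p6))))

Substituting p1=False, p5=True, p4=False, p6=False, p3=True:
p4 IFF p3 = False IFF True = False
p6 IFF p3 = False IFF True = False
p5 XOR (p6 IFF p3) = True XOR False = True
(p4 IFF p3) XOR (p5 XOR (p6 IFF p3)) = False XOR True = True
p3 IMPLIES p4 = True IMPLIES False = False
p5 XOR p6 = True XOR False = True
(p5 XOR p6) AND p1 = True AND False = False
NOT ((p5 XOR p6) AND p1) = NOT False = True
p1 IFF p6 = False IFF False = True
p4 AND (p1 IFF p6) = False AND True = False
NOT ((p5 XOR p6) AND p1) IMPLIES (p4 AND (p1 IFF p6)) = True IMPLIES False = False
p3 IFF p6 = True IFF False = False
(NOT ((p5 XOR p6) AND p1) IMPLIES (p4 AND (p1 IFF p6))) IMPLIES (p3 IFF p6) = False IMPLIES False = True
NOT ((NOT ((p5 XOR p6) AND p1) IMPLIES (p4 AND (p1 IFF p6))) IMPLIES (p3 IFF p6)) = NOT True = False
(p3 IMPLIES p4) AND NOT ((NOT ((p5 XOR p6) AND p1) IMPLIES (p4 AND (p1 IFF p6))) IMPLIES (p3 IFF p6)) = False AND False = False
((p4 IFF p3) XOR (p5 XOR (p6 IFF p3))) IMPLIES ((p3 IMPLIES p4) AND NOT ((NOT ((p5 XOR p6) AND p1) IMPLIES (p4 AND (p1 IFF p6))) IMPLIES (p3 IFF p6))) = True IMPLIES False = False
p3 XOR (((p4 IFF p3) XOR (p5 XOR (p6 IFF p3))) IMPLIES ((p3 IMPLIES p4) AND NOT ((NOT ((p5 XOR p6) AND p1) IMPLIES (p4 AND (p1 IFF p6))) IMPLIES (p3 IFF p6)))) = True XOR False = True

True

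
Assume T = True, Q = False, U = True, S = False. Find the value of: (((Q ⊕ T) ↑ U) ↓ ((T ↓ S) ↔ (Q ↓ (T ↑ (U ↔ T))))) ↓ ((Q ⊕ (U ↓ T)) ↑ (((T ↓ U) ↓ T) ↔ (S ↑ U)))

False

Substituting T=True, Q=False, U=True, S=False:
Q ⊕ T = False ⊕ True = True
(Q ⊕ T) ↑ U = True ↑ True = False
T ↓ S = True ↓ False = False
U ↔ T = True ↔ True = True
T ↑ (U ↔ T) = True ↑ True = False
Q ↓ (T ↑ (U ↔ T)) = False ↓ False = True
(T ↓ S) ↔ (Q ↓ (T ↑ (U ↔ T))) = False ↔ True = False
((Q ⊕ T) ↑ U) ↓ ((T ↓ S) ↔ (Q ↓ (T ↑ (U ↔ T)))) = False ↓ False = True
U ↓ T = True ↓ True = False
Q ⊕ (U ↓ T) = False ⊕ False = False
T ↓ U = True ↓ True = False
(T ↓ U) ↓ T = False ↓ True = False
S ↑ U = False ↑ True = True
((T ↓ U) ↓ T) ↔ (S ↑ U) = False ↔ True = False
(Q ⊕ (U ↓ T)) ↑ (((T ↓ U) ↓ T) ↔ (S ↑ U)) = False ↑ False = True
(((Q ⊕ T) ↑ U) ↓ ((T ↓ S) ↔ (Q ↓ (T ↑ (U ↔ T))))) ↓ ((Q ⊕ (U ↓ T)) ↑ (((T ↓ U) ↓ T) ↔ (S ↑ U))) = True ↓ True = False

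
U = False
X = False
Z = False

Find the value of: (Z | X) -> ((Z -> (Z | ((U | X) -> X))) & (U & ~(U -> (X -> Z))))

Z | X = False | False = False
U | X = False | False = False
(U | X) -> X = False -> False = True
Z | ((U | X) -> X) = False | True = True
Z -> (Z | ((U | X) -> X)) = False -> True = True
X -> Z = False -> False = True
U -> (X -> Z) = False -> True = True
~(U -> (X -> Z)) = ~True = False
U & ~(U -> (X -> Z)) = False & False = False
(Z -> (Z | ((U | X) -> X))) & (U & ~(U -> (X -> Z))) = True & False = False
(Z | X) -> ((Z -> (Z | ((U | X) -> X))) & (U & ~(U -> (X -> Z)))) = False -> False = True

True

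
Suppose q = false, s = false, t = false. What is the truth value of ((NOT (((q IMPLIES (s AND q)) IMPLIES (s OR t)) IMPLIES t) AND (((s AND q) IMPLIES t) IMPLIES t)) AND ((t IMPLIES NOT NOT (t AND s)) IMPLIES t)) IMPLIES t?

s AND q = false AND false = false
q IMPLIES (s AND q) = false IMPLIES false = true
s OR t = false OR false = false
(q IMPLIES (s AND q)) IMPLIES (s OR t) = true IMPLIES false = false
((q IMPLIES (s AND q)) IMPLIES (s OR t)) IMPLIES t = false IMPLIES false = true
NOT (((q IMPLIES (s AND q)) IMPLIES (s OR t)) IMPLIES t) = NOT true = false
s AND q = false AND false = false
(s AND q) IMPLIES t = false IMPLIES false = true
((s AND q) IMPLIES t) IMPLIES t = true IMPLIES false = false
NOT (((q IMPLIES (s AND q)) IMPLIES (s OR t)) IMPLIES t) AND (((s AND q) IMPLIES t) IMPLIES t) = false AND false = false
t AND s = false AND false = false
NOT (t AND s) = NOT false = true
NOT NOT (t AND s) = NOT true = false
t IMPLIES NOT NOT (t AND s) = false IMPLIES false = true
(t IMPLIES NOT NOT (t AND s)) IMPLIES t = true IMPLIES false = false
(NOT (((q IMPLIES (s AND q)) IMPLIES (s OR t)) IMPLIES t) AND (((s AND q) IMPLIES t) IMPLIES t)) AND ((t IMPLIES NOT NOT (t AND s)) IMPLIES t) = false AND false = false
((NOT (((q IMPLIES (s AND q)) IMPLIES (s OR t)) IMPLIES t) AND (((s AND q) IMPLIES t) IMPLIES t)) AND ((t IMPLIES NOT NOT (t AND s)) IMPLIES t)) IMPLIES t = false IMPLIES false = true

true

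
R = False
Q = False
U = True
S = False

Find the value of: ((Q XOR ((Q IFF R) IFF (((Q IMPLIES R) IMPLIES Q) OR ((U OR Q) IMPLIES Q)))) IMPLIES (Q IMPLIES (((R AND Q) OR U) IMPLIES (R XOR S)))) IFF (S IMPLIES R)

Q IFF R = False IFF False = True
Q IMPLIES R = False IMPLIES False = True
(Q IMPLIES R) IMPLIES Q = True IMPLIES False = False
U OR Q = True OR False = True
(U OR Q) IMPLIES Q = True IMPLIES False = False
((Q IMPLIES R) IMPLIES Q) OR ((U OR Q) IMPLIES Q) = False OR False = False
(Q IFF R) IFF (((Q IMPLIES R) IMPLIES Q) OR ((U OR Q) IMPLIES Q)) = True IFF False = False
Q XOR ((Q IFF R) IFF (((Q IMPLIES R) IMPLIES Q) OR ((U OR Q) IMPLIES Q))) = False XOR False = False
R AND Q = False AND False = False
(R AND Q) OR U = False OR True = True
R XOR S = False XOR False = False
((R AND Q) OR U) IMPLIES (R XOR S) = True IMPLIES False = False
Q IMPLIES (((R AND Q) OR U) IMPLIES (R XOR S)) = False IMPLIES False = True
(Q XOR ((Q IFF R) IFF (((Q IMPLIES R) IMPLIES Q) OR ((U OR Q) IMPLIES Q)))) IMPLIES (Q IMPLIES (((R AND Q) OR U) IMPLIES (R XOR S))) = False IMPLIES True = True
S IMPLIES R = False IMPLIES False = True
((Q XOR ((Q IFF R) IFF (((Q IMPLIES R) IMPLIES Q) OR ((U OR Q) IMPLIES Q)))) IMPLIES (Q IMPLIES (((R AND Q) OR U) IMPLIES (R XOR S)))) IFF (S IMPLIES R) = True IFF True = True

True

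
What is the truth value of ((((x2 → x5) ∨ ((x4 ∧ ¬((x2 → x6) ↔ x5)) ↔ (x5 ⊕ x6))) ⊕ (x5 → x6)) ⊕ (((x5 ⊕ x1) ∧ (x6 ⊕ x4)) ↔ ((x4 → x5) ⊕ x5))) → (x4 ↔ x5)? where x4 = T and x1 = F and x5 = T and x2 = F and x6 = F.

T

x2 → x5 = F → T = T
x2 → x6 = F → F = T
(x2 → x6) ↔ x5 = T ↔ T = T
¬((x2 → x6) ↔ x5) = ¬T = F
x4 ∧ ¬((x2 → x6) ↔ x5) = T ∧ F = F
x5 ⊕ x6 = T ⊕ F = T
(x4 ∧ ¬((x2 → x6) ↔ x5)) ↔ (x5 ⊕ x6) = F ↔ T = F
(x2 → x5) ∨ ((x4 ∧ ¬((x2 → x6) ↔ x5)) ↔ (x5 ⊕ x6)) = T ∨ F = T
x5 → x6 = T → F = F
((x2 → x5) ∨ ((x4 ∧ ¬((x2 → x6) ↔ x5)) ↔ (x5 ⊕ x6))) ⊕ (x5 → x6) = T ⊕ F = T
x5 ⊕ x1 = T ⊕ F = T
x6 ⊕ x4 = F ⊕ T = T
(x5 ⊕ x1) ∧ (x6 ⊕ x4) = T ∧ T = T
x4 → x5 = T → T = T
(x4 → x5) ⊕ x5 = T ⊕ T = F
((x5 ⊕ x1) ∧ (x6 ⊕ x4)) ↔ ((x4 → x5) ⊕ x5) = T ↔ F = F
(((x2 → x5) ∨ ((x4 ∧ ¬((x2 → x6) ↔ x5)) ↔ (x5 ⊕ x6))) ⊕ (x5 → x6)) ⊕ (((x5 ⊕ x1) ∧ (x6 ⊕ x4)) ↔ ((x4 → x5) ⊕ x5)) = T ⊕ F = T
x4 ↔ x5 = T ↔ T = T
((((x2 → x5) ∨ ((x4 ∧ ¬((x2 → x6) ↔ x5)) ↔ (x5 ⊕ x6))) ⊕ (x5 → x6)) ⊕ (((x5 ⊕ x1) ∧ (x6 ⊕ x4)) ↔ ((x4 → x5) ⊕ x5))) → (x4 ↔ x5) = T → T = T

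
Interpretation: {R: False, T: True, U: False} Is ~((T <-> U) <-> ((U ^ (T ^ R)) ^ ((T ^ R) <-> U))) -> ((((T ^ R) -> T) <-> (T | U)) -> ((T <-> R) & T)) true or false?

Substituting R=False, T=True, U=False:
T <-> U = True <-> False = False
T ^ R = True ^ False = True
U ^ (T ^ R) = False ^ True = True
T ^ R = True ^ False = True
(T ^ R) <-> U = True <-> False = False
(U ^ (T ^ R)) ^ ((T ^ R) <-> U) = True ^ False = True
(T <-> U) <-> ((U ^ (T ^ R)) ^ ((T ^ R) <-> U)) = False <-> True = False
~((T <-> U) <-> ((U ^ (T ^ R)) ^ ((T ^ R) <-> U))) = ~False = True
T ^ R = True ^ False = True
(T ^ R) -> T = True -> True = True
T | U = True | False = True
((T ^ R) -> T) <-> (T | U) = True <-> True = True
T <-> R = True <-> False = False
(T <-> R) & T = False & True = False
(((T ^ R) -> T) <-> (T | U)) -> ((T <-> R) & T) = True -> False = False
~((T <-> U) <-> ((U ^ (T ^ R)) ^ ((T ^ R) <-> U))) -> ((((T ^ R) -> T) <-> (T | U)) -> ((T <-> R) & T)) = True -> False = False

False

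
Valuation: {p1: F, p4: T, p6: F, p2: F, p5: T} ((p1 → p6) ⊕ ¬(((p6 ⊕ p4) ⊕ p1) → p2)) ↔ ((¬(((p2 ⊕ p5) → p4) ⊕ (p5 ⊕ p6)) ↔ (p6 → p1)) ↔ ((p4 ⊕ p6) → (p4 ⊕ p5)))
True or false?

T

p1 → p6 = F → F = T
p6 ⊕ p4 = F ⊕ T = T
(p6 ⊕ p4) ⊕ p1 = T ⊕ F = T
((p6 ⊕ p4) ⊕ p1) → p2 = T → F = F
¬(((p6 ⊕ p4) ⊕ p1) → p2) = ¬F = T
(p1 → p6) ⊕ ¬(((p6 ⊕ p4) ⊕ p1) → p2) = T ⊕ T = F
p2 ⊕ p5 = F ⊕ T = T
(p2 ⊕ p5) → p4 = T → T = T
p5 ⊕ p6 = T ⊕ F = T
((p2 ⊕ p5) → p4) ⊕ (p5 ⊕ p6) = T ⊕ T = F
¬(((p2 ⊕ p5) → p4) ⊕ (p5 ⊕ p6)) = ¬F = T
p6 → p1 = F → F = T
¬(((p2 ⊕ p5) → p4) ⊕ (p5 ⊕ p6)) ↔ (p6 → p1) = T ↔ T = T
p4 ⊕ p6 = T ⊕ F = T
p4 ⊕ p5 = T ⊕ T = F
(p4 ⊕ p6) → (p4 ⊕ p5) = T → F = F
(¬(((p2 ⊕ p5) → p4) ⊕ (p5 ⊕ p6)) ↔ (p6 → p1)) ↔ ((p4 ⊕ p6) → (p4 ⊕ p5)) = T ↔ F = F
((p1 → p6) ⊕ ¬(((p6 ⊕ p4) ⊕ p1) → p2)) ↔ ((¬(((p2 ⊕ p5) → p4) ⊕ (p5 ⊕ p6)) ↔ (p6 → p1)) ↔ ((p4 ⊕ p6) → (p4 ⊕ p5))) = F ↔ F = T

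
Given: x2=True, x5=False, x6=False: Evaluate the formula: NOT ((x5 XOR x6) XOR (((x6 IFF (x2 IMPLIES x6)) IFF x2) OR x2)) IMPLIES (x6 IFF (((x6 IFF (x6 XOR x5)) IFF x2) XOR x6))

True

x5 XOR x6 = False XOR False = False
x2 IMPLIES x6 = True IMPLIES False = False
x6 IFF (x2 IMPLIES x6) = False IFF False = True
(x6 IFF (x2 IMPLIES x6)) IFF x2 = True IFF True = True
((x6 IFF (x2 IMPLIES x6)) IFF x2) OR x2 = True OR True = True
(x5 XOR x6) XOR (((x6 IFF (x2 IMPLIES x6)) IFF x2) OR x2) = False XOR True = True
NOT ((x5 XOR x6) XOR (((x6 IFF (x2 IMPLIES x6)) IFF x2) OR x2)) = NOT True = False
x6 XOR x5 = False XOR False = False
x6 IFF (x6 XOR x5) = False IFF False = True
(x6 IFF (x6 XOR x5)) IFF x2 = True IFF True = True
((x6 IFF (x6 XOR x5)) IFF x2) XOR x6 = True XOR False = True
x6 IFF (((x6 IFF (x6 XOR x5)) IFF x2) XOR x6) = False IFF True = False
NOT ((x5 XOR x6) XOR (((x6 IFF (x2 IMPLIES x6)) IFF x2) OR x2)) IMPLIES (x6 IFF (((x6 IFF (x6 XOR x5)) IFF x2) XOR x6)) = False IMPLIES False = True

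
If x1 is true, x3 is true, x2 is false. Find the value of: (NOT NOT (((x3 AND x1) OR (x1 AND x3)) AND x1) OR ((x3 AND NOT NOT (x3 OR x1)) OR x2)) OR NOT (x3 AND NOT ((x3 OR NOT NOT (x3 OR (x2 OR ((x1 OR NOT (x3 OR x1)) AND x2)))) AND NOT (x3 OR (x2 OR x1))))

x3 AND x1 = T AND T = T
x1 AND x3 = T AND T = T
(x3 AND x1) OR (x1 AND x3) = T OR T = T
((x3 AND x1) OR (x1 AND x3)) AND x1 = T AND T = T
NOT (((x3 AND x1) OR (x1 AND x3)) AND x1) = NOT T = F
NOT NOT (((x3 AND x1) OR (x1 AND x3)) AND x1) = NOT F = T
x3 OR x1 = T OR T = T
NOT (x3 OR x1) = NOT T = F
NOT NOT (x3 OR x1) = NOT F = T
x3 AND NOT NOT (x3 OR x1) = T AND T = T
(x3 AND NOT NOT (x3 OR x1)) OR x2 = T OR F = T
NOT NOT (((x3 AND x1) OR (x1 AND x3)) AND x1) OR ((x3 AND NOT NOT (x3 OR x1)) OR x2) = T OR T = T
x3 OR x1 = T OR T = T
NOT (x3 OR x1) = NOT T = F
x1 OR NOT (x3 OR x1) = T OR F = T
(x1 OR NOT (x3 OR x1)) AND x2 = T AND F = F
x2 OR ((x1 OR NOT (x3 OR x1)) AND x2) = F OR F = F
x3 OR (x2 OR ((x1 OR NOT (x3 OR x1)) AND x2)) = T OR F = T
NOT (x3 OR (x2 OR ((x1 OR NOT (x3 OR x1)) AND x2))) = NOT T = F
NOT NOT (x3 OR (x2 OR ((x1 OR NOT (x3 OR x1)) AND x2))) = NOT F = T
x3 OR NOT NOT (x3 OR (x2 OR ((x1 OR NOT (x3 OR x1)) AND x2))) = T OR T = T
x2 OR x1 = F OR T = T
x3 OR (x2 OR x1) = T OR T = T
NOT (x3 OR (x2 OR x1)) = NOT T = F
(x3 OR NOT NOT (x3 OR (x2 OR ((x1 OR NOT (x3 OR x1)) AND x2)))) AND NOT (x3 OR (x2 OR x1)) = T AND F = F
NOT ((x3 OR NOT NOT (x3 OR (x2 OR ((x1 OR NOT (x3 OR x1)) AND x2)))) AND NOT (x3 OR (x2 OR x1))) = NOT F = T
x3 AND NOT ((x3 OR NOT NOT (x3 OR (x2 OR ((x1 OR NOT (x3 OR x1)) AND x2)))) AND NOT (x3 OR (x2 OR x1))) = T AND T = T
NOT (x3 AND NOT ((x3 OR NOT NOT (x3 OR (x2 OR ((x1 OR NOT (x3 OR x1)) AND x2)))) AND NOT (x3 OR (x2 OR x1)))) = NOT T = F
(NOT NOT (((x3 AND x1) OR (x1 AND x3)) AND x1) OR ((x3 AND NOT NOT (x3 OR x1)) OR x2)) OR NOT (x3 AND NOT ((x3 OR NOT NOT (x3 OR (x2 OR ((x1 OR NOT (x3 OR x1)) AND x2)))) AND NOT (x3 OR (x2 OR x1)))) = T OR F = T

T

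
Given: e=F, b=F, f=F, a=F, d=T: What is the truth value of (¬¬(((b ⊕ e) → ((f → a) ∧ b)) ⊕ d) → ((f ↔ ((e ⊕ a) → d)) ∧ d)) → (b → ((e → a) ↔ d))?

b ⊕ e = F ⊕ F = F
f → a = F → F = T
(f → a) ∧ b = T ∧ F = F
(b ⊕ e) → ((f → a) ∧ b) = F → F = T
((b ⊕ e) → ((f → a) ∧ b)) ⊕ d = T ⊕ T = F
¬(((b ⊕ e) → ((f → a) ∧ b)) ⊕ d) = ¬F = T
¬¬(((b ⊕ e) → ((f → a) ∧ b)) ⊕ d) = ¬T = F
e ⊕ a = F ⊕ F = F
(e ⊕ a) → d = F → T = T
f ↔ ((e ⊕ a) → d) = F ↔ T = F
(f ↔ ((e ⊕ a) → d)) ∧ d = F ∧ T = F
¬¬(((b ⊕ e) → ((f → a) ∧ b)) ⊕ d) → ((f ↔ ((e ⊕ a) → d)) ∧ d) = F → F = T
e → a = F → F = T
(e → a) ↔ d = T ↔ T = T
b → ((e → a) ↔ d) = F → T = T
(¬¬(((b ⊕ e) → ((f → a) ∧ b)) ⊕ d) → ((f ↔ ((e ⊕ a) → d)) ∧ d)) → (b → ((e → a) ↔ d)) = T → T = T

T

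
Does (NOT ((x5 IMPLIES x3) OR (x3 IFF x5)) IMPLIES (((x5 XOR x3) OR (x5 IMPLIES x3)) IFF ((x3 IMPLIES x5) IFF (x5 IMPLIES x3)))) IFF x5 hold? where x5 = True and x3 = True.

True

Substituting x5=True, x3=True:
x5 IMPLIES x3 = True IMPLIES True = True
x3 IFF x5 = True IFF True = True
(x5 IMPLIES x3) OR (x3 IFF x5) = True OR True = True
NOT ((x5 IMPLIES x3) OR (x3 IFF x5)) = NOT True = False
x5 XOR x3 = True XOR True = False
x5 IMPLIES x3 = True IMPLIES True = True
(x5 XOR x3) OR (x5 IMPLIES x3) = False OR True = True
x3 IMPLIES x5 = True IMPLIES True = True
x5 IMPLIES x3 = True IMPLIES True = True
(x3 IMPLIES x5) IFF (x5 IMPLIES x3) = True IFF True = True
((x5 XOR x3) OR (x5 IMPLIES x3)) IFF ((x3 IMPLIES x5) IFF (x5 IMPLIES x3)) = True IFF True = True
NOT ((x5 IMPLIES x3) OR (x3 IFF x5)) IMPLIES (((x5 XOR x3) OR (x5 IMPLIES x3)) IFF ((x3 IMPLIES x5) IFF (x5 IMPLIES x3))) = False IMPLIES True = True
(NOT ((x5 IMPLIES x3) OR (x3 IFF x5)) IMPLIES (((x5 XOR x3) OR (x5 IMPLIES x3)) IFF ((x3 IMPLIES x5) IFF (x5 IMPLIES x3)))) IFF x5 = True IFF True = True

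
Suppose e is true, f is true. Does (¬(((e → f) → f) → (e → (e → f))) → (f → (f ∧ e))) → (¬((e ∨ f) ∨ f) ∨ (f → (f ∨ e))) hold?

T

e → f = T → T = T
(e → f) → f = T → T = T
e → f = T → T = T
e → (e → f) = T → T = T
((e → f) → f) → (e → (e → f)) = T → T = T
¬(((e → f) → f) → (e → (e → f))) = ¬T = F
f ∧ e = T ∧ T = T
f → (f ∧ e) = T → T = T
¬(((e → f) → f) → (e → (e → f))) → (f → (f ∧ e)) = F → T = T
e ∨ f = T ∨ T = T
(e ∨ f) ∨ f = T ∨ T = T
¬((e ∨ f) ∨ f) = ¬T = F
f ∨ e = T ∨ T = T
f → (f ∨ e) = T → T = T
¬((e ∨ f) ∨ f) ∨ (f → (f ∨ e)) = F ∨ T = T
(¬(((e → f) → f) → (e → (e → f))) → (f → (f ∧ e))) → (¬((e ∨ f) ∨ f) ∨ (f → (f ∨ e))) = T → T = T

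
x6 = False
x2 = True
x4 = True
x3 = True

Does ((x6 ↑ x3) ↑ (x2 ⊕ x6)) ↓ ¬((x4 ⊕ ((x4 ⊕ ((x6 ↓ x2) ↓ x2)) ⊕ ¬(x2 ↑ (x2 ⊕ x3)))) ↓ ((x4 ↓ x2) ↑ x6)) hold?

Substituting x6=False, x2=True, x4=True, x3=True:
x6 ↑ x3 = False ↑ True = True
x2 ⊕ x6 = True ⊕ False = True
(x6 ↑ x3) ↑ (x2 ⊕ x6) = True ↑ True = False
x6 ↓ x2 = False ↓ True = False
(x6 ↓ x2) ↓ x2 = False ↓ True = False
x4 ⊕ ((x6 ↓ x2) ↓ x2) = True ⊕ False = True
x2 ⊕ x3 = True ⊕ True = False
x2 ↑ (x2 ⊕ x3) = True ↑ False = True
¬(x2 ↑ (x2 ⊕ x3)) = ¬True = False
(x4 ⊕ ((x6 ↓ x2) ↓ x2)) ⊕ ¬(x2 ↑ (x2 ⊕ x3)) = True ⊕ False = True
x4 ⊕ ((x4 ⊕ ((x6 ↓ x2) ↓ x2)) ⊕ ¬(x2 ↑ (x2 ⊕ x3))) = True ⊕ True = False
x4 ↓ x2 = True ↓ True = False
(x4 ↓ x2) ↑ x6 = False ↑ False = True
(x4 ⊕ ((x4 ⊕ ((x6 ↓ x2) ↓ x2)) ⊕ ¬(x2 ↑ (x2 ⊕ x3)))) ↓ ((x4 ↓ x2) ↑ x6) = False ↓ True = False
¬((x4 ⊕ ((x4 ⊕ ((x6 ↓ x2) ↓ x2)) ⊕ ¬(x2 ↑ (x2 ⊕ x3)))) ↓ ((x4 ↓ x2) ↑ x6)) = ¬False = True
((x6 ↑ x3) ↑ (x2 ⊕ x6)) ↓ ¬((x4 ⊕ ((x4 ⊕ ((x6 ↓ x2) ↓ x2)) ⊕ ¬(x2 ↑ (x2 ⊕ x3)))) ↓ ((x4 ↓ x2) ↑ x6)) = False ↓ True = False

False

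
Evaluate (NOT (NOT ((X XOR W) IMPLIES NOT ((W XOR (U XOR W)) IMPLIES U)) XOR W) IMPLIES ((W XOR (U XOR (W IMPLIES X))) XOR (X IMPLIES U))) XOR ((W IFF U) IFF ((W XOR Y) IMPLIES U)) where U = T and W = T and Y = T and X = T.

F

X XOR W = T XOR T = F
U XOR W = T XOR T = F
W XOR (U XOR W) = T XOR F = T
(W XOR (U XOR W)) IMPLIES U = T IMPLIES T = T
NOT ((W XOR (U XOR W)) IMPLIES U) = NOT T = F
(X XOR W) IMPLIES NOT ((W XOR (U XOR W)) IMPLIES U) = F IMPLIES F = T
NOT ((X XOR W) IMPLIES NOT ((W XOR (U XOR W)) IMPLIES U)) = NOT T = F
NOT ((X XOR W) IMPLIES NOT ((W XOR (U XOR W)) IMPLIES U)) XOR W = F XOR T = T
NOT (NOT ((X XOR W) IMPLIES NOT ((W XOR (U XOR W)) IMPLIES U)) XOR W) = NOT T = F
W IMPLIES X = T IMPLIES T = T
U XOR (W IMPLIES X) = T XOR T = F
W XOR (U XOR (W IMPLIES X)) = T XOR F = T
X IMPLIES U = T IMPLIES T = T
(W XOR (U XOR (W IMPLIES X))) XOR (X IMPLIES U) = T XOR T = F
NOT (NOT ((X XOR W) IMPLIES NOT ((W XOR (U XOR W)) IMPLIES U)) XOR W) IMPLIES ((W XOR (U XOR (W IMPLIES X))) XOR (X IMPLIES U)) = F IMPLIES F = T
W IFF U = T IFF T = T
W XOR Y = T XOR T = F
(W XOR Y) IMPLIES U = F IMPLIES T = T
(W IFF U) IFF ((W XOR Y) IMPLIES U) = T IFF T = T
(NOT (NOT ((X XOR W) IMPLIES NOT ((W XOR (U XOR W)) IMPLIES U)) XOR W) IMPLIES ((W XOR (U XOR (W IMPLIES X))) XOR (X IMPLIES U))) XOR ((W IFF U) IFF ((W XOR Y) IMPLIES U)) = T XOR T = F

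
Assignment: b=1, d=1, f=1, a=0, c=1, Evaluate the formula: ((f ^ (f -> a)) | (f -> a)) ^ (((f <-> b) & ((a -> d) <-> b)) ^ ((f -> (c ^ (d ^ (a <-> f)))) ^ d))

Substituting b=1, d=1, f=1, a=0, c=1:
f -> a = 1 -> 0 = 0
f ^ (f -> a) = 1 ^ 0 = 1
f -> a = 1 -> 0 = 0
(f ^ (f -> a)) | (f -> a) = 1 | 0 = 1
f <-> b = 1 <-> 1 = 1
a -> d = 0 -> 1 = 1
(a -> d) <-> b = 1 <-> 1 = 1
(f <-> b) & ((a -> d) <-> b) = 1 & 1 = 1
a <-> f = 0 <-> 1 = 0
d ^ (a <-> f) = 1 ^ 0 = 1
c ^ (d ^ (a <-> f)) = 1 ^ 1 = 0
f -> (c ^ (d ^ (a <-> f))) = 1 -> 0 = 0
(f -> (c ^ (d ^ (a <-> f)))) ^ d = 0 ^ 1 = 1
((f <-> b) & ((a -> d) <-> b)) ^ ((f -> (c ^ (d ^ (a <-> f)))) ^ d) = 1 ^ 1 = 0
((f ^ (f -> a)) | (f -> a)) ^ (((f <-> b) & ((a -> d) <-> b)) ^ ((f -> (c ^ (d ^ (a <-> f)))) ^ d)) = 1 ^ 0 = 1

1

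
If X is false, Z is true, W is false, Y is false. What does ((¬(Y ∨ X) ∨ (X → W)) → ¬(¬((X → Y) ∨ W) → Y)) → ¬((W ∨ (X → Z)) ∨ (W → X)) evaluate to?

Substituting X=F, Z=T, W=F, Y=F:
Y ∨ X = F ∨ F = F
¬(Y ∨ X) = ¬F = T
X → W = F → F = T
¬(Y ∨ X) ∨ (X → W) = T ∨ T = T
X → Y = F → F = T
(X → Y) ∨ W = T ∨ F = T
¬((X → Y) ∨ W) = ¬T = F
¬((X → Y) ∨ W) → Y = F → F = T
¬(¬((X → Y) ∨ W) → Y) = ¬T = F
(¬(Y ∨ X) ∨ (X → W)) → ¬(¬((X → Y) ∨ W) → Y) = T → F = F
X → Z = F → T = T
W ∨ (X → Z) = F ∨ T = T
W → X = F → F = T
(W ∨ (X → Z)) ∨ (W → X) = T ∨ T = T
¬((W ∨ (X → Z)) ∨ (W → X)) = ¬T = F
((¬(Y ∨ X) ∨ (X → W)) → ¬(¬((X → Y) ∨ W) → Y)) → ¬((W ∨ (X → Z)) ∨ (W → X)) = F → F = T

T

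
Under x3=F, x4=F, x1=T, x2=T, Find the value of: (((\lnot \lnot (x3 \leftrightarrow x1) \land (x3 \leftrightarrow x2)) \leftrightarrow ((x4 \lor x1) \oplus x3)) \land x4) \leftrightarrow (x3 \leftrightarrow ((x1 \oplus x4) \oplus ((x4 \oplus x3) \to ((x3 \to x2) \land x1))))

x3 \leftrightarrow x1 = F \leftrightarrow T = F
\lnot (x3 \leftrightarrow x1) = \lnot F = T
\lnot \lnot (x3 \leftrightarrow x1) = \lnot T = F
x3 \leftrightarrow x2 = F \leftrightarrow T = F
\lnot \lnot (x3 \leftrightarrow x1) \land (x3 \leftrightarrow x2) = F \land F = F
x4 \lor x1 = F \lor T = T
(x4 \lor x1) \oplus x3 = T \oplus F = T
(\lnot \lnot (x3 \leftrightarrow x1) \land (x3 \leftrightarrow x2)) \leftrightarrow ((x4 \lor x1) \oplus x3) = F \leftrightarrow T = F
((\lnot \lnot (x3 \leftrightarrow x1) \land (x3 \leftrightarrow x2)) \leftrightarrow ((x4 \lor x1) \oplus x3)) \land x4 = F \land F = F
x1 \oplus x4 = T \oplus F = T
x4 \oplus x3 = F \oplus F = F
x3 \to x2 = F \to T = T
(x3 \to x2) \land x1 = T \land T = T
(x4 \oplus x3) \to ((x3 \to x2) \land x1) = F \to T = T
(x1 \oplus x4) \oplus ((x4 \oplus x3) \to ((x3 \to x2) \land x1)) = T \oplus T = F
x3 \leftrightarrow ((x1 \oplus x4) \oplus ((x4 \oplus x3) \to ((x3 \to x2) \land x1))) = F \leftrightarrow F = T
(((\lnot \lnot (x3 \leftrightarrow x1) \land (x3 \leftrightarrow x2)) \leftrightarrow ((x4 \lor x1) \oplus x3)) \land x4) \leftrightarrow (x3 \leftrightarrow ((x1 \oplus x4) \oplus ((x4 \oplus x3) \to ((x3 \to x2) \land x1)))) = F \leftrightarrow T = F

F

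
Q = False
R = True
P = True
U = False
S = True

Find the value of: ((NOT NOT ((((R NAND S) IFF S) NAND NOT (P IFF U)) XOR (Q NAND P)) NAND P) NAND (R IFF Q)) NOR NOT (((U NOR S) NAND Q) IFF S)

Substituting Q=False, R=True, P=True, U=False, S=True:
R NAND S = True NAND True = False
(R NAND S) IFF S = False IFF True = False
P IFF U = True IFF False = False
NOT (P IFF U) = NOT False = True
((R NAND S) IFF S) NAND NOT (P IFF U) = False NAND True = True
Q NAND P = False NAND True = True
(((R NAND S) IFF S) NAND NOT (P IFF U)) XOR (Q NAND P) = True XOR True = False
NOT ((((R NAND S) IFF S) NAND NOT (P IFF U)) XOR (Q NAND P)) = NOT False = True
NOT NOT ((((R NAND S) IFF S) NAND NOT (P IFF U)) XOR (Q NAND P)) = NOT True = False
NOT NOT ((((R NAND S) IFF S) NAND NOT (P IFF U)) XOR (Q NAND P)) NAND P = False NAND True = True
R IFF Q = True IFF False = False
(NOT NOT ((((R NAND S) IFF S) NAND NOT (P IFF U)) XOR (Q NAND P)) NAND P) NAND (R IFF Q) = True NAND False = True
U NOR S = False NOR True = False
(U NOR S) NAND Q = False NAND False = True
((U NOR S) NAND Q) IFF S = True IFF True = True
NOT (((U NOR S) NAND Q) IFF S) = NOT True = False
((NOT NOT ((((R NAND S) IFF S) NAND NOT (P IFF U)) XOR (Q NAND P)) NAND P) NAND (R IFF Q)) NOR NOT (((U NOR S) NAND Q) IFF S) = True NOR False = False

False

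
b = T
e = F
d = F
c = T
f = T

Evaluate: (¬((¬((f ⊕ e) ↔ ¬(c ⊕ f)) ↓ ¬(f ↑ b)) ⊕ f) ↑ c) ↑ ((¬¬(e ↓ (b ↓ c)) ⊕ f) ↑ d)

f ⊕ e = T ⊕ F = T
c ⊕ f = T ⊕ T = F
¬(c ⊕ f) = ¬F = T
(f ⊕ e) ↔ ¬(c ⊕ f) = T ↔ T = T
¬((f ⊕ e) ↔ ¬(c ⊕ f)) = ¬T = F
f ↑ b = T ↑ T = F
¬(f ↑ b) = ¬F = T
¬((f ⊕ e) ↔ ¬(c ⊕ f)) ↓ ¬(f ↑ b) = F ↓ T = F
(¬((f ⊕ e) ↔ ¬(c ⊕ f)) ↓ ¬(f ↑ b)) ⊕ f = F ⊕ T = T
¬((¬((f ⊕ e) ↔ ¬(c ⊕ f)) ↓ ¬(f ↑ b)) ⊕ f) = ¬T = F
¬((¬((f ⊕ e) ↔ ¬(c ⊕ f)) ↓ ¬(f ↑ b)) ⊕ f) ↑ c = F ↑ T = T
b ↓ c = T ↓ T = F
e ↓ (b ↓ c) = F ↓ F = T
¬(e ↓ (b ↓ c)) = ¬T = F
¬¬(e ↓ (b ↓ c)) = ¬F = T
¬¬(e ↓ (b ↓ c)) ⊕ f = T ⊕ T = F
(¬¬(e ↓ (b ↓ c)) ⊕ f) ↑ d = F ↑ F = T
(¬((¬((f ⊕ e) ↔ ¬(c ⊕ f)) ↓ ¬(f ↑ b)) ⊕ f) ↑ c) ↑ ((¬¬(e ↓ (b ↓ c)) ⊕ f) ↑ d) = T ↑ T = F

F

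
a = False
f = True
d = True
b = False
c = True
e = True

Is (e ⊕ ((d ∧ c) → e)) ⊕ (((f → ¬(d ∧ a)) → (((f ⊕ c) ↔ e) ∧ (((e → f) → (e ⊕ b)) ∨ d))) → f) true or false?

d ∧ c = True ∧ True = True
(d ∧ c) → e = True → True = True
e ⊕ ((d ∧ c) → e) = True ⊕ True = False
d ∧ a = True ∧ False = False
¬(d ∧ a) = ¬False = True
f → ¬(d ∧ a) = True → True = True
f ⊕ c = True ⊕ True = False
(f ⊕ c) ↔ e = False ↔ True = False
e → f = True → True = True
e ⊕ b = True ⊕ False = True
(e → f) → (e ⊕ b) = True → True = True
((e → f) → (e ⊕ b)) ∨ d = True ∨ True = True
((f ⊕ c) ↔ e) ∧ (((e → f) → (e ⊕ b)) ∨ d) = False ∧ True = False
(f → ¬(d ∧ a)) → (((f ⊕ c) ↔ e) ∧ (((e → f) → (e ⊕ b)) ∨ d)) = True → False = False
((f → ¬(d ∧ a)) → (((f ⊕ c) ↔ e) ∧ (((e → f) → (e ⊕ b)) ∨ d))) → f = False → True = True
(e ⊕ ((d ∧ c) → e)) ⊕ (((f → ¬(d ∧ a)) → (((f ⊕ c) ↔ e) ∧ (((e → f) → (e ⊕ b)) ∨ d))) → f) = False ⊕ True = True

True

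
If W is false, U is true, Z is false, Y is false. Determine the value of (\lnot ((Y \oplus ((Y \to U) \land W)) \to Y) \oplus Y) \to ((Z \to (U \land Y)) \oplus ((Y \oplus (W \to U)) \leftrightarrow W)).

Substituting W=F, U=T, Z=F, Y=F:
Y \to U = F \to T = T
(Y \to U) \land W = T \land F = F
Y \oplus ((Y \to U) \land W) = F \oplus F = F
(Y \oplus ((Y \to U) \land W)) \to Y = F \to F = T
\lnot ((Y \oplus ((Y \to U) \land W)) \to Y) = \lnot T = F
\lnot ((Y \oplus ((Y \to U) \land W)) \to Y) \oplus Y = F \oplus F = F
U \land Y = T \land F = F
Z \to (U \land Y) = F \to F = T
W \to U = F \to T = T
Y \oplus (W \to U) = F \oplus T = T
(Y \oplus (W \to U)) \leftrightarrow W = T \leftrightarrow F = F
(Z \to (U \land Y)) \oplus ((Y \oplus (W \to U)) \leftrightarrow W) = T \oplus F = T
(\lnot ((Y \oplus ((Y \to U) \land W)) \to Y) \oplus Y) \to ((Z \to (U \land Y)) \oplus ((Y \oplus (W \to U)) \leftrightarrow W)) = F \to T = T

T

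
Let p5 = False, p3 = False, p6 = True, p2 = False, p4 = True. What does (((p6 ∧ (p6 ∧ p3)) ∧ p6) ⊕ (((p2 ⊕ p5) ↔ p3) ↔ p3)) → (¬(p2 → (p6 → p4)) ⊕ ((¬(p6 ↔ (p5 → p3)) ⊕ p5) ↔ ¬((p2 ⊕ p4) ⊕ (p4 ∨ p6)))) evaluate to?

p6 ∧ p3 = True ∧ False = False
p6 ∧ (p6 ∧ p3) = True ∧ False = False
(p6 ∧ (p6 ∧ p3)) ∧ p6 = False ∧ True = False
p2 ⊕ p5 = False ⊕ False = False
(p2 ⊕ p5) ↔ p3 = False ↔ False = True
((p2 ⊕ p5) ↔ p3) ↔ p3 = True ↔ False = False
((p6 ∧ (p6 ∧ p3)) ∧ p6) ⊕ (((p2 ⊕ p5) ↔ p3) ↔ p3) = False ⊕ False = False
p6 → p4 = True → True = True
p2 → (p6 → p4) = False → True = True
¬(p2 → (p6 → p4)) = ¬True = False
p5 → p3 = False → False = True
p6 ↔ (p5 → p3) = True ↔ True = True
¬(p6 ↔ (p5 → p3)) = ¬True = False
¬(p6 ↔ (p5 → p3)) ⊕ p5 = False ⊕ False = False
p2 ⊕ p4 = False ⊕ True = True
p4 ∨ p6 = True ∨ True = True
(p2 ⊕ p4) ⊕ (p4 ∨ p6) = True ⊕ True = False
¬((p2 ⊕ p4) ⊕ (p4 ∨ p6)) = ¬False = True
(¬(p6 ↔ (p5 → p3)) ⊕ p5) ↔ ¬((p2 ⊕ p4) ⊕ (p4 ∨ p6)) = False ↔ True = False
¬(p2 → (p6 → p4)) ⊕ ((¬(p6 ↔ (p5 → p3)) ⊕ p5) ↔ ¬((p2 ⊕ p4) ⊕ (p4 ∨ p6))) = False ⊕ False = False
(((p6 ∧ (p6 ∧ p3)) ∧ p6) ⊕ (((p2 ⊕ p5) ↔ p3) ↔ p3)) → (¬(p2 → (p6 → p4)) ⊕ ((¬(p6 ↔ (p5 → p3)) ⊕ p5) ↔ ¬((p2 ⊕ p4) ⊕ (p4 ∨ p6)))) = False → False = True

True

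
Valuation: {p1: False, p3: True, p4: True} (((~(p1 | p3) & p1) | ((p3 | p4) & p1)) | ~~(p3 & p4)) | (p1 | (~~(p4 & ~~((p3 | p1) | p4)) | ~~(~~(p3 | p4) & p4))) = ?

True

p1 | p3 = False | True = True
~(p1 | p3) = ~True = False
~(p1 | p3) & p1 = False & False = False
p3 | p4 = True | True = True
(p3 | p4) & p1 = True & False = False
(~(p1 | p3) & p1) | ((p3 | p4) & p1) = False | False = False
p3 & p4 = True & True = True
~(p3 & p4) = ~True = False
~~(p3 & p4) = ~False = True
((~(p1 | p3) & p1) | ((p3 | p4) & p1)) | ~~(p3 & p4) = False | True = True
p3 | p1 = True | False = True
(p3 | p1) | p4 = True | True = True
~((p3 | p1) | p4) = ~True = False
~~((p3 | p1) | p4) = ~False = True
p4 & ~~((p3 | p1) | p4) = True & True = True
~(p4 & ~~((p3 | p1) | p4)) = ~True = False
~~(p4 & ~~((p3 | p1) | p4)) = ~False = True
p3 | p4 = True | True = True
~(p3 | p4) = ~True = False
~~(p3 | p4) = ~False = True
~~(p3 | p4) & p4 = True & True = True
~(~~(p3 | p4) & p4) = ~True = False
~~(~~(p3 | p4) & p4) = ~False = True
~~(p4 & ~~((p3 | p1) | p4)) | ~~(~~(p3 | p4) & p4) = True | True = True
p1 | (~~(p4 & ~~((p3 | p1) | p4)) | ~~(~~(p3 | p4) & p4)) = False | True = True
(((~(p1 | p3) & p1) | ((p3 | p4) & p1)) | ~~(p3 & p4)) | (p1 | (~~(p4 & ~~((p3 | p1) | p4)) | ~~(~~(p3 | p4) & p4))) = True | True = True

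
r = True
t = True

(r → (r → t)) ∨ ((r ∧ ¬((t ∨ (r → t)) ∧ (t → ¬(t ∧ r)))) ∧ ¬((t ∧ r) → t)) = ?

r → t = True → True = True
r → (r → t) = True → True = True
r → t = True → True = True
t ∨ (r → t) = True ∨ True = True
t ∧ r = True ∧ True = True
¬(t ∧ r) = ¬True = False
t → ¬(t ∧ r) = True → False = False
(t ∨ (r → t)) ∧ (t → ¬(t ∧ r)) = True ∧ False = False
¬((t ∨ (r → t)) ∧ (t → ¬(t ∧ r))) = ¬False = True
r ∧ ¬((t ∨ (r → t)) ∧ (t → ¬(t ∧ r))) = True ∧ True = True
t ∧ r = True ∧ True = True
(t ∧ r) → t = True → True = True
¬((t ∧ r) → t) = ¬True = False
(r ∧ ¬((t ∨ (r → t)) ∧ (t → ¬(t ∧ r)))) ∧ ¬((t ∧ r) → t) = True ∧ False = False
(r → (r → t)) ∨ ((r ∧ ¬((t ∨ (r → t)) ∧ (t → ¬(t ∧ r)))) ∧ ¬((t ∧ r) → t)) = True ∨ False = True

True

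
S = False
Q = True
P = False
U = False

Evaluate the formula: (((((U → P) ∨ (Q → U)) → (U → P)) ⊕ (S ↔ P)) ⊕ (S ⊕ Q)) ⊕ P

U → P = False → False = True
Q → U = True → False = False
(U → P) ∨ (Q → U) = True ∨ False = True
U → P = False → False = True
((U → P) ∨ (Q → U)) → (U → P) = True → True = True
S ↔ P = False ↔ False = True
(((U → P) ∨ (Q → U)) → (U → P)) ⊕ (S ↔ P) = True ⊕ True = False
S ⊕ Q = False ⊕ True = True
((((U → P) ∨ (Q → U)) → (U → P)) ⊕ (S ↔ P)) ⊕ (S ⊕ Q) = False ⊕ True = True
(((((U → P) ∨ (Q → U)) → (U → P)) ⊕ (S ↔ P)) ⊕ (S ⊕ Q)) ⊕ P = True ⊕ False = True

True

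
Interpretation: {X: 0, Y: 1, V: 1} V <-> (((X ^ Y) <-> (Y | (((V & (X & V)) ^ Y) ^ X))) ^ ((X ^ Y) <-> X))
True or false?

Substituting X=0, Y=1, V=1:
X ^ Y = 0 ^ 1 = 1
X & V = 0 & 1 = 0
V & (X & V) = 1 & 0 = 0
(V & (X & V)) ^ Y = 0 ^ 1 = 1
((V & (X & V)) ^ Y) ^ X = 1 ^ 0 = 1
Y | (((V & (X & V)) ^ Y) ^ X) = 1 | 1 = 1
(X ^ Y) <-> (Y | (((V & (X & V)) ^ Y) ^ X)) = 1 <-> 1 = 1
X ^ Y = 0 ^ 1 = 1
(X ^ Y) <-> X = 1 <-> 0 = 0
((X ^ Y) <-> (Y | (((V & (X & V)) ^ Y) ^ X))) ^ ((X ^ Y) <-> X) = 1 ^ 0 = 1
V <-> (((X ^ Y) <-> (Y | (((V & (X & V)) ^ Y) ^ X))) ^ ((X ^ Y) <-> X)) = 1 <-> 1 = 1

1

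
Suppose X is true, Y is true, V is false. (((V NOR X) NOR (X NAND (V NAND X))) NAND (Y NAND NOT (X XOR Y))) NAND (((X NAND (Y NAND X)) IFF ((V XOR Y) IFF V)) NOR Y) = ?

V NOR X = false NOR true = false
V NAND X = false NAND true = true
X NAND (V NAND X) = true NAND true = false
(V NOR X) NOR (X NAND (V NAND X)) = false NOR false = true
X XOR Y = true XOR true = false
NOT (X XOR Y) = NOT false = true
Y NAND NOT (X XOR Y) = true NAND true = false
((V NOR X) NOR (X NAND (V NAND X))) NAND (Y NAND NOT (X XOR Y)) = true NAND false = true
Y NAND X = true NAND true = false
X NAND (Y NAND X) = true NAND false = true
V XOR Y = false XOR true = true
(V XOR Y) IFF V = true IFF false = false
(X NAND (Y NAND X)) IFF ((V XOR Y) IFF V) = true IFF false = false
((X NAND (Y NAND X)) IFF ((V XOR Y) IFF V)) NOR Y = false NOR true = false
(((V NOR X) NOR (X NAND (V NAND X))) NAND (Y NAND NOT (X XOR Y))) NAND (((X NAND (Y NAND X)) IFF ((V XOR Y) IFF V)) NOR Y) = true NAND false = true

true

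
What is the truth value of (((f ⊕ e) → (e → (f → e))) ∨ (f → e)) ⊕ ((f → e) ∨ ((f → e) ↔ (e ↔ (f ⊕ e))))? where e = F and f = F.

F

f ⊕ e = F ⊕ F = F
f → e = F → F = T
e → (f → e) = F → T = T
(f ⊕ e) → (e → (f → e)) = F → T = T
f → e = F → F = T
((f ⊕ e) → (e → (f → e))) ∨ (f → e) = T ∨ T = T
f → e = F → F = T
f → e = F → F = T
f ⊕ e = F ⊕ F = F
e ↔ (f ⊕ e) = F ↔ F = T
(f → e) ↔ (e ↔ (f ⊕ e)) = T ↔ T = T
(f → e) ∨ ((f → e) ↔ (e ↔ (f ⊕ e))) = T ∨ T = T
(((f ⊕ e) → (e → (f → e))) ∨ (f → e)) ⊕ ((f → e) ∨ ((f → e) ↔ (e ↔ (f ⊕ e)))) = T ⊕ T = F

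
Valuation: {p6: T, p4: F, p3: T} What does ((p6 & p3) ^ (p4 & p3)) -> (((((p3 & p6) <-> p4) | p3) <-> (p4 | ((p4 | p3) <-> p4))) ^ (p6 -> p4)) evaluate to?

p6 & p3 = T & T = T
p4 & p3 = F & T = F
(p6 & p3) ^ (p4 & p3) = T ^ F = T
p3 & p6 = T & T = T
(p3 & p6) <-> p4 = T <-> F = F
((p3 & p6) <-> p4) | p3 = F | T = T
p4 | p3 = F | T = T
(p4 | p3) <-> p4 = T <-> F = F
p4 | ((p4 | p3) <-> p4) = F | F = F
(((p3 & p6) <-> p4) | p3) <-> (p4 | ((p4 | p3) <-> p4)) = T <-> F = F
p6 -> p4 = T -> F = F
((((p3 & p6) <-> p4) | p3) <-> (p4 | ((p4 | p3) <-> p4))) ^ (p6 -> p4) = F ^ F = F
((p6 & p3) ^ (p4 & p3)) -> (((((p3 & p6) <-> p4) | p3) <-> (p4 | ((p4 | p3) <-> p4))) ^ (p6 -> p4)) = T -> F = F

F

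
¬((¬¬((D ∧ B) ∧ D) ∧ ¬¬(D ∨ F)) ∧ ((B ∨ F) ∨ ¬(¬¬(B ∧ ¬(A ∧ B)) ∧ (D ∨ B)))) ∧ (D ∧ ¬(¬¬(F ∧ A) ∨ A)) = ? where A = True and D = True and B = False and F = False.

False

D ∧ B = True ∧ False = False
(D ∧ B) ∧ D = False ∧ True = False
¬((D ∧ B) ∧ D) = ¬False = True
¬¬((D ∧ B) ∧ D) = ¬True = False
D ∨ F = True ∨ False = True
¬(D ∨ F) = ¬True = False
¬¬(D ∨ F) = ¬False = True
¬¬((D ∧ B) ∧ D) ∧ ¬¬(D ∨ F) = False ∧ True = False
B ∨ F = False ∨ False = False
A ∧ B = True ∧ False = False
¬(A ∧ B) = ¬False = True
B ∧ ¬(A ∧ B) = False ∧ True = False
¬(B ∧ ¬(A ∧ B)) = ¬False = True
¬¬(B ∧ ¬(A ∧ B)) = ¬True = False
D ∨ B = True ∨ False = True
¬¬(B ∧ ¬(A ∧ B)) ∧ (D ∨ B) = False ∧ True = False
¬(¬¬(B ∧ ¬(A ∧ B)) ∧ (D ∨ B)) = ¬False = True
(B ∨ F) ∨ ¬(¬¬(B ∧ ¬(A ∧ B)) ∧ (D ∨ B)) = False ∨ True = True
(¬¬((D ∧ B) ∧ D) ∧ ¬¬(D ∨ F)) ∧ ((B ∨ F) ∨ ¬(¬¬(B ∧ ¬(A ∧ B)) ∧ (D ∨ B))) = False ∧ True = False
¬((¬¬((D ∧ B) ∧ D) ∧ ¬¬(D ∨ F)) ∧ ((B ∨ F) ∨ ¬(¬¬(B ∧ ¬(A ∧ B)) ∧ (D ∨ B)))) = ¬False = True
F ∧ A = False ∧ True = False
¬(F ∧ A) = ¬False = True
¬¬(F ∧ A) = ¬True = False
¬¬(F ∧ A) ∨ A = False ∨ True = True
¬(¬¬(F ∧ A) ∨ A) = ¬True = False
D ∧ ¬(¬¬(F ∧ A) ∨ A) = True ∧ False = False
¬((¬¬((D ∧ B) ∧ D) ∧ ¬¬(D ∨ F)) ∧ ((B ∨ F) ∨ ¬(¬¬(B ∧ ¬(A ∧ B)) ∧ (D ∨ B)))) ∧ (D ∧ ¬(¬¬(F ∧ A) ∨ A)) = True ∧ False = False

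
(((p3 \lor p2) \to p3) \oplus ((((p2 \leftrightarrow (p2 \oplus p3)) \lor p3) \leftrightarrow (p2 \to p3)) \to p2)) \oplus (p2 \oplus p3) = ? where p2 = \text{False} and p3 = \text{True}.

p3 \lor p2 = \text{True} \lor \text{False} = \text{True}
(p3 \lor p2) \to p3 = \text{True} \to \text{True} = \text{True}
p2 \oplus p3 = \text{False} \oplus \text{True} = \text{True}
p2 \leftrightarrow (p2 \oplus p3) = \text{False} \leftrightarrow \text{True} = \text{False}
(p2 \leftrightarrow (p2 \oplus p3)) \lor p3 = \text{False} \lor \text{True} = \text{True}
p2 \to p3 = \text{False} \to \text{True} = \text{True}
((p2 \leftrightarrow (p2 \oplus p3)) \lor p3) \leftrightarrow (p2 \to p3) = \text{True} \leftrightarrow \text{True} = \text{True}
(((p2 \leftrightarrow (p2 \oplus p3)) \lor p3) \leftrightarrow (p2 \to p3)) \to p2 = \text{True} \to \text{False} = \text{False}
((p3 \lor p2) \to p3) \oplus ((((p2 \leftrightarrow (p2 \oplus p3)) \lor p3) \leftrightarrow (p2 \to p3)) \to p2) = \text{True} \oplus \text{False} = \text{True}
p2 \oplus p3 = \text{False} \oplus \text{True} = \text{True}
(((p3 \lor p2) \to p3) \oplus ((((p2 \leftrightarrow (p2 \oplus p3)) \lor p3) \leftrightarrow (p2 \to p3)) \to p2)) \oplus (p2 \oplus p3) = \text{True} \oplus \text{True} = \text{False}

\text{False}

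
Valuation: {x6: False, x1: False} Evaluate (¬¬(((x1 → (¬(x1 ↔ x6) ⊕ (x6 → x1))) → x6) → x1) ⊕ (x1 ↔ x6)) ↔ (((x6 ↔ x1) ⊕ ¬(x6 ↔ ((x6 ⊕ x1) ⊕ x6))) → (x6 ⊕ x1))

True

x1 ↔ x6 = False ↔ False = True
¬(x1 ↔ x6) = ¬True = False
x6 → x1 = False → False = True
¬(x1 ↔ x6) ⊕ (x6 → x1) = False ⊕ True = True
x1 → (¬(x1 ↔ x6) ⊕ (x6 → x1)) = False → True = True
(x1 → (¬(x1 ↔ x6) ⊕ (x6 → x1))) → x6 = True → False = False
((x1 → (¬(x1 ↔ x6) ⊕ (x6 → x1))) → x6) → x1 = False → False = True
¬(((x1 → (¬(x1 ↔ x6) ⊕ (x6 → x1))) → x6) → x1) = ¬True = False
¬¬(((x1 → (¬(x1 ↔ x6) ⊕ (x6 → x1))) → x6) → x1) = ¬False = True
x1 ↔ x6 = False ↔ False = True
¬¬(((x1 → (¬(x1 ↔ x6) ⊕ (x6 → x1))) → x6) → x1) ⊕ (x1 ↔ x6) = True ⊕ True = False
x6 ↔ x1 = False ↔ False = True
x6 ⊕ x1 = False ⊕ False = False
(x6 ⊕ x1) ⊕ x6 = False ⊕ False = False
x6 ↔ ((x6 ⊕ x1) ⊕ x6) = False ↔ False = True
¬(x6 ↔ ((x6 ⊕ x1) ⊕ x6)) = ¬True = False
(x6 ↔ x1) ⊕ ¬(x6 ↔ ((x6 ⊕ x1) ⊕ x6)) = True ⊕ False = True
x6 ⊕ x1 = False ⊕ False = False
((x6 ↔ x1) ⊕ ¬(x6 ↔ ((x6 ⊕ x1) ⊕ x6))) → (x6 ⊕ x1) = True → False = False
(¬¬(((x1 → (¬(x1 ↔ x6) ⊕ (x6 → x1))) → x6) → x1) ⊕ (x1 ↔ x6)) ↔ (((x6 ↔ x1) ⊕ ¬(x6 ↔ ((x6 ⊕ x1) ⊕ x6))) → (x6 ⊕ x1)) = False ↔ False = True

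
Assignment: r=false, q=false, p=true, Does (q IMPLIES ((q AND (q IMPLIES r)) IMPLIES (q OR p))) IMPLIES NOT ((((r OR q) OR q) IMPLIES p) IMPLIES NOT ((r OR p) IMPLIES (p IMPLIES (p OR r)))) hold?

Substituting r=false, q=false, p=true:
q IMPLIES r = false IMPLIES false = true
q AND (q IMPLIES r) = false AND true = false
q OR p = false OR true = true
(q AND (q IMPLIES r)) IMPLIES (q OR p) = false IMPLIES true = true
q IMPLIES ((q AND (q IMPLIES r)) IMPLIES (q OR p)) = false IMPLIES true = true
r OR q = false OR false = false
(r OR q) OR q = false OR false = false
((r OR q) OR q) IMPLIES p = false IMPLIES true = true
r OR p = false OR true = true
p OR r = true OR false = true
p IMPLIES (p OR r) = true IMPLIES true = true
(r OR p) IMPLIES (p IMPLIES (p OR r)) = true IMPLIES true = true
NOT ((r OR p) IMPLIES (p IMPLIES (p OR r))) = NOT true = false
(((r OR q) OR q) IMPLIES p) IMPLIES NOT ((r OR p) IMPLIES (p IMPLIES (p OR r))) = true IMPLIES false = false
NOT ((((r OR q) OR q) IMPLIES p) IMPLIES NOT ((r OR p) IMPLIES (p IMPLIES (p OR r)))) = NOT false = true
(q IMPLIES ((q AND (q IMPLIES r)) IMPLIES (q OR p))) IMPLIES NOT ((((r OR q) OR q) IMPLIES p) IMPLIES NOT ((r OR p) IMPLIES (p IMPLIES (p OR r)))) = true IMPLIES true = true

true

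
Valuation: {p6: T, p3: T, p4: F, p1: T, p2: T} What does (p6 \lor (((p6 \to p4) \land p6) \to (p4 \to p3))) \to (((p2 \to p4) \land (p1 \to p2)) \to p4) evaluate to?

Substituting p6=T, p3=T, p4=F, p1=T, p2=T:
p6 \to p4 = T \to F = F
(p6 \to p4) \land p6 = F \land T = F
p4 \to p3 = F \to T = T
((p6 \to p4) \land p6) \to (p4 \to p3) = F \to T = T
p6 \lor (((p6 \to p4) \land p6) \to (p4 \to p3)) = T \lor T = T
p2 \to p4 = T \to F = F
p1 \to p2 = T \to T = T
(p2 \to p4) \land (p1 \to p2) = F \land T = F
((p2 \to p4) \land (p1 \to p2)) \to p4 = F \to F = T
(p6 \lor (((p6 \to p4) \land p6) \to (p4 \to p3))) \to (((p2 \to p4) \land (p1 \to p2)) \to p4) = T \to T = T

T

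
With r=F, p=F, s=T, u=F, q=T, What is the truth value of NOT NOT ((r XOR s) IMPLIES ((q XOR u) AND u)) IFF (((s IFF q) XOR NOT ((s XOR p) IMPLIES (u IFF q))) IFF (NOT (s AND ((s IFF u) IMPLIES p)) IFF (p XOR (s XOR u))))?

r XOR s = F XOR T = T
q XOR u = T XOR F = T
(q XOR u) AND u = T AND F = F
(r XOR s) IMPLIES ((q XOR u) AND u) = T IMPLIES F = F
NOT ((r XOR s) IMPLIES ((q XOR u) AND u)) = NOT F = T
NOT NOT ((r XOR s) IMPLIES ((q XOR u) AND u)) = NOT T = F
s IFF q = T IFF T = T
s XOR p = T XOR F = T
u IFF q = F IFF T = F
(s XOR p) IMPLIES (u IFF q) = T IMPLIES F = F
NOT ((s XOR p) IMPLIES (u IFF q)) = NOT F = T
(s IFF q) XOR NOT ((s XOR p) IMPLIES (u IFF q)) = T XOR T = F
s IFF u = T IFF F = F
(s IFF u) IMPLIES p = F IMPLIES F = T
s AND ((s IFF u) IMPLIES p) = T AND T = T
NOT (s AND ((s IFF u) IMPLIES p)) = NOT T = F
s XOR u = T XOR F = T
p XOR (s XOR u) = F XOR T = T
NOT (s AND ((s IFF u) IMPLIES p)) IFF (p XOR (s XOR u)) = F IFF T = F
((s IFF q) XOR NOT ((s XOR p) IMPLIES (u IFF q))) IFF (NOT (s AND ((s IFF u) IMPLIES p)) IFF (p XOR (s XOR u))) = F IFF F = T
NOT NOT ((r XOR s) IMPLIES ((q XOR u) AND u)) IFF (((s IFF q) XOR NOT ((s XOR p) IMPLIES (u IFF q))) IFF (NOT (s AND ((s IFF u) IMPLIES p)) IFF (p XOR (s XOR u)))) = F IFF T = F

F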